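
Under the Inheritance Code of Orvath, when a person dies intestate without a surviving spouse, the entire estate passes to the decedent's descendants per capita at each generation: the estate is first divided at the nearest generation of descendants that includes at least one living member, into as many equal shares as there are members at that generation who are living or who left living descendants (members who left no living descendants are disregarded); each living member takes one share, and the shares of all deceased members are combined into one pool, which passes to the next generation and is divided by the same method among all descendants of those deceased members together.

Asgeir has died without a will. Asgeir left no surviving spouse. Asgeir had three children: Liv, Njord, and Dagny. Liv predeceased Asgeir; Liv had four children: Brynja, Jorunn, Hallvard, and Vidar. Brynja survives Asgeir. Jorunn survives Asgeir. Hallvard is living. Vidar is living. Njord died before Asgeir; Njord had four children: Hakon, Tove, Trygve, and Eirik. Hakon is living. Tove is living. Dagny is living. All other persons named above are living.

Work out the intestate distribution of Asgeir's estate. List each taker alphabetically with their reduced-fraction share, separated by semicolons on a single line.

There is no surviving spouse, so the entire estate passes to Asgeir's descendants per capita at each generation.
At generation 1 (Liv, Njord, Dagny) there are 3 shares of (1)/3 = 1/3 each.
Living: Dagny — each takes 1/3.
Deceased: Liv and Njord. Their combined 2/3 is pooled and carried to generation 2.
At generation 2 (Brynja, Jorunn, Hallvard, Vidar, Hakon, Tove, Trygve, Eirik) there are 8 shares of (2/3)/8 = 1/12 each.
Living: Brynja, Jorunn, Hallvard, Vidar, Hakon, Tove, Trygve, and Eirik — each takes 1/12.

Brynja 1/12; Dagny 1/3; Eirik 1/12; Hakon 1/12; Hallvard 1/12; Jorunn 1/12; Tove 1/12; Trygve 1/12; Vidar 1/12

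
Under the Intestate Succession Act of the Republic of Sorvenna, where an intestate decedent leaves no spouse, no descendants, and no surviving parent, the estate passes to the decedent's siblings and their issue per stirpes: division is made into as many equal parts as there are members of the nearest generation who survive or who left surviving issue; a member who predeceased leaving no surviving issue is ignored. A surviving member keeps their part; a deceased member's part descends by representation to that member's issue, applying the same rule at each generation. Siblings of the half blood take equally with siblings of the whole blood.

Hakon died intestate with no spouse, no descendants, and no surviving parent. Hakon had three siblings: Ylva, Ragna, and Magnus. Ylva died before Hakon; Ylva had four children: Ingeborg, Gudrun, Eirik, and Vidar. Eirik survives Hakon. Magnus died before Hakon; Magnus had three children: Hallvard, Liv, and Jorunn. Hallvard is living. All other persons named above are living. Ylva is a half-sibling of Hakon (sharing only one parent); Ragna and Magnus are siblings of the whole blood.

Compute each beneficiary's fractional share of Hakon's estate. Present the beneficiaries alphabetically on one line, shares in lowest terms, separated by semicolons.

Eirik 1/12; Gudrun 1/12; Hallvard 1/9; Ingeborg 1/12; Jorunn 1/9; Liv 1/9; Ragna 1/3; Vidar 1/12

No spouse, descendants, or parent survives, so the estate passes to Hakon's siblings per stirpes.
Half-blood and whole-blood siblings take equally under the stated rule.
The estate is divided into 3 equal shares of 1/3 among Ylva, Ragna, Magnus.
Ylva predeceased; the 1/3 allotted to Ylva's branch passes to Ylva's issue by representation.
The 1/3 is divided into 4 equal shares of 1/12 among Ingeborg, Gudrun, Eirik, Vidar.
Ingeborg is living and takes 1/12.
Gudrun is living and takes 1/12.
Eirik is living and takes 1/12.
Vidar is living and takes 1/12.
Ragna is living and takes 1/3.
Magnus predeceased; the 1/3 allotted to Magnus's branch passes to Magnus's issue by representation.
The 1/3 is divided into 3 equal shares of 1/9 among Hallvard, Liv, Jorunn.
Hallvard is living and takes 1/9.
Liv is living and takes 1/9.
Jorunn is living and takes 1/9.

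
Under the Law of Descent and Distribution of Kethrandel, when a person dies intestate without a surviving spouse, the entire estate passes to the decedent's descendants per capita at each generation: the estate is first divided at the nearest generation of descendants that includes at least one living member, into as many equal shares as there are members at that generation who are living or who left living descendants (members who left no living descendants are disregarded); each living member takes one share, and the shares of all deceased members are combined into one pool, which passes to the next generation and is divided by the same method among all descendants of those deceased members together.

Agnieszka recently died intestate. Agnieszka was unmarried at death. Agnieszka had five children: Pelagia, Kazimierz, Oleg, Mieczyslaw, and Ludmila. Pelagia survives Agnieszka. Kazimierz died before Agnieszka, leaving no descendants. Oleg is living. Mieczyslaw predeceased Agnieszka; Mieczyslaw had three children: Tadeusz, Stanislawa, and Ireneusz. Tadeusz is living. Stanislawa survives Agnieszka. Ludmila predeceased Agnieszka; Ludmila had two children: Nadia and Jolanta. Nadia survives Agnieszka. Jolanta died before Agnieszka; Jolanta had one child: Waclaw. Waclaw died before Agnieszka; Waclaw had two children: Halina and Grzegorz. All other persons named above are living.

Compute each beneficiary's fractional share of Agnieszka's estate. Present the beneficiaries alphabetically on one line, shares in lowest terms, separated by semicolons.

There is no surviving spouse, so the entire estate passes to Agnieszka's descendants per capita at each generation.
At generation 1 (Pelagia, Oleg, Mieczyslaw, Ludmila) there are 4 shares of (1)/4 = 1/4 each.
Living: Pelagia and Oleg — each takes 1/4.
Deceased: Mieczyslaw and Ludmila. Their combined 1/2 is pooled and carried to generation 2.
At generation 2 (Tadeusz, Stanislawa, Ireneusz, Nadia, Jolanta) there are 5 shares of (1/2)/5 = 1/10 each.
Living: Tadeusz, Stanislawa, Ireneusz, and Nadia — each takes 1/10.
Deceased: Jolanta. That 1/10 share is carried to generation 3.
At generation 3 (Waclaw) there are 1 shares of (1/10)/1 = 1/10 each.
Deceased: Waclaw. That 1/10 share is carried to generation 4.
At generation 4 (Halina, Grzegorz) there are 2 shares of (1/10)/2 = 1/20 each.
Living: Halina and Grzegorz — each takes 1/20.

Grzegorz 1/20; Halina 1/20; Ireneusz 1/10; Nadia 1/10; Oleg 1/4; Pelagia 1/4; Stanislawa 1/10; Tadeusz 1/10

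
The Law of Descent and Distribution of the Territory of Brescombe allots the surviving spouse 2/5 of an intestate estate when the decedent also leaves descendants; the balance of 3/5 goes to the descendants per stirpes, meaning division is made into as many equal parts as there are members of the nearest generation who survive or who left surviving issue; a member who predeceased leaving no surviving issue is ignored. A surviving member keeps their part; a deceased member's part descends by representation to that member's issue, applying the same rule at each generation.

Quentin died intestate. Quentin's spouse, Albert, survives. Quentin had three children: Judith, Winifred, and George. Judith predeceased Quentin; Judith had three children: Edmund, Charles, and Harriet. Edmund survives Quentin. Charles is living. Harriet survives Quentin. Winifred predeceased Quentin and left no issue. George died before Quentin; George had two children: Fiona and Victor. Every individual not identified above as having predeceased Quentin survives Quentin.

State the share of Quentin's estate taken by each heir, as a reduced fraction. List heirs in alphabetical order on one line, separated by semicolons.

Albert 2/5; Charles 1/10; Edmund 1/10; Fiona 3/20; Harriet 1/10; Victor 3/20

Albert, as surviving spouse, takes 2/5.
The remaining 3/5 passes to Quentin's descendants per stirpes.
Winifred left no surviving issue, so that branch lapses and is disregarded.
The 3/5 is divided into 2 equal shares of 3/10 among Judith, George.
Judith predeceased; the 3/10 allotted to Judith's branch passes to Judith's issue by representation.
The 3/10 is divided into 3 equal shares of 1/10 among Edmund, Charles, Harriet.
Edmund is living and takes 1/10.
Charles is living and takes 1/10.
Harriet is living and takes 1/10.
George predeceased; the 3/10 allotted to George's branch passes to George's issue by representation.
The 3/10 is divided into 2 equal shares of 3/20 among Fiona, Victor.
Fiona is living and takes 3/20.
Victor is living and takes 3/20.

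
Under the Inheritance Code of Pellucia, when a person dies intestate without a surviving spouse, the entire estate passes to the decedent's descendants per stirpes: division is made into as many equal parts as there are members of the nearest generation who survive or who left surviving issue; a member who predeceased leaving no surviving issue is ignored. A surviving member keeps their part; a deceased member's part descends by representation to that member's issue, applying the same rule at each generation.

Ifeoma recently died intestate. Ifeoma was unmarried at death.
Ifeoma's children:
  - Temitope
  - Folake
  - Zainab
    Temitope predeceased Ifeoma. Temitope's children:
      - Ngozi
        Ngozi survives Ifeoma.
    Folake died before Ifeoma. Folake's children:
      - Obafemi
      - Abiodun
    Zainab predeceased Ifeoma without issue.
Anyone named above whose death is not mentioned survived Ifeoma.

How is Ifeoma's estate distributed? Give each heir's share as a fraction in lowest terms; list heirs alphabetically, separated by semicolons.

Abiodun 1/4; Ngozi 1/2; Obafemi 1/4

There is no surviving spouse, so the entire estate passes to Ifeoma's descendants per stirpes.
Zainab left no surviving issue, so that branch lapses and is disregarded.
The estate is divided into 2 equal shares of 1/2 among Temitope, Folake.
Temitope predeceased; the 1/2 allotted to Temitope's branch passes to Temitope's issue by representation.
Ngozi is the sole taker at this level and receives the full 1/2.
Folake predeceased; the 1/2 allotted to Folake's branch passes to Folake's issue by representation.
The 1/2 is divided into 2 equal shares of 1/4 among Obafemi, Abiodun.
Obafemi is living and takes 1/4.
Abiodun is living and takes 1/4.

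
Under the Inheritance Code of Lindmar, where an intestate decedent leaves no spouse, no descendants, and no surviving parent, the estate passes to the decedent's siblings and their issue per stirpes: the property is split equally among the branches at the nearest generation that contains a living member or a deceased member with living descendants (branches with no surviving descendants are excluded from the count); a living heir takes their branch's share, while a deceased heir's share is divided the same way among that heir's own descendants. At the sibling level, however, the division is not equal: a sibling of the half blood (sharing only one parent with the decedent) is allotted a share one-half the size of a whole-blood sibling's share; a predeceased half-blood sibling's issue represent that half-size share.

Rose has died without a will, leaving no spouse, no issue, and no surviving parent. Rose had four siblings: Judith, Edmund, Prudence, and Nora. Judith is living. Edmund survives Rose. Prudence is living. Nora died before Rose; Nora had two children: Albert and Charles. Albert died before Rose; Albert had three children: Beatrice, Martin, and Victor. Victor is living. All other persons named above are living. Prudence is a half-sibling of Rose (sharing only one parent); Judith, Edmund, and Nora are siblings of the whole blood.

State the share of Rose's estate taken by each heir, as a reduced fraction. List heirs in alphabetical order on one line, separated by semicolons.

Beatrice 1/21; Charles 1/7; Edmund 2/7; Judith 2/7; Martin 1/21; Prudence 1/7; Victor 1/21

No spouse, descendants, or parent survives, so the estate passes to Rose's siblings per stirpes.
Half-blood siblings count for one-half the weight of whole-blood siblings at the initial division.
Dividing 1 in proportion to weights (total weight 7/2): Judith (weight 1) → 2/7; Edmund (weight 1) → 2/7; Prudence (weight 1/2) → 1/7; Nora (weight 1) → 2/7.
Judith is living and takes 2/7.
Edmund is living and takes 2/7.
Prudence is living and takes 1/7.
Nora predeceased; the 2/7 allotted to Nora's branch passes to Nora's issue by representation.
The 2/7 is divided into 2 equal shares of 1/7 among Albert, Charles.
Albert predeceased; the 1/7 allotted to Albert's branch passes to Albert's issue by representation.
The 1/7 is divided into 3 equal shares of 1/21 among Beatrice, Martin, Victor.
Beatrice is living and takes 1/21.
Martin is living and takes 1/21.
Victor is living and takes 1/21.
Charles is living and takes 1/7.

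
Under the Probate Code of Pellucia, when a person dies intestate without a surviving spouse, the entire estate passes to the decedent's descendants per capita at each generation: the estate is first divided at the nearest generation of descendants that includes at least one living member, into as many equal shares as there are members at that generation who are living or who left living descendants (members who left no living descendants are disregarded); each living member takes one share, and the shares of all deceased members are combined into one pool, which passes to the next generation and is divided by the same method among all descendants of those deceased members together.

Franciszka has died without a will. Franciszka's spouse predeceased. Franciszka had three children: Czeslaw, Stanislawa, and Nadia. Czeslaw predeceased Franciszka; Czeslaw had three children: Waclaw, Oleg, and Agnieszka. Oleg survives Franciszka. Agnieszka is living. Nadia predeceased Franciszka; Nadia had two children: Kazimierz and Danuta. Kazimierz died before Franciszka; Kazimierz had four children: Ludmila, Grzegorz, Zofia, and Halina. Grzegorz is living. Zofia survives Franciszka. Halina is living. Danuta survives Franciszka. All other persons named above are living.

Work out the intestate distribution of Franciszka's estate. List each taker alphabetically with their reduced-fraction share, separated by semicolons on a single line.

There is no surviving spouse, so the entire estate passes to Franciszka's descendants per capita at each generation.
At generation 1 (Czeslaw, Stanislawa, Nadia) there are 3 shares of (1)/3 = 1/3 each.
Living: Stanislawa — each takes 1/3.
Deceased: Czeslaw and Nadia. Their combined 2/3 is pooled and carried to generation 2.
At generation 2 (Waclaw, Oleg, Agnieszka, Kazimierz, Danuta) there are 5 shares of (2/3)/5 = 2/15 each.
Living: Waclaw, Oleg, Agnieszka, and Danuta — each takes 2/15.
Deceased: Kazimierz. That 2/15 share is carried to generation 3.
At generation 3 (Ludmila, Grzegorz, Zofia, Halina) there are 4 shares of (2/15)/4 = 1/30 each.
Living: Ludmila, Grzegorz, Zofia, and Halina — each takes 1/30.

Agnieszka 2/15; Danuta 2/15; Grzegorz 1/30; Halina 1/30; Ludmila 1/30; Oleg 2/15; Stanislawa 1/3; Waclaw 2/15; Zofia 1/30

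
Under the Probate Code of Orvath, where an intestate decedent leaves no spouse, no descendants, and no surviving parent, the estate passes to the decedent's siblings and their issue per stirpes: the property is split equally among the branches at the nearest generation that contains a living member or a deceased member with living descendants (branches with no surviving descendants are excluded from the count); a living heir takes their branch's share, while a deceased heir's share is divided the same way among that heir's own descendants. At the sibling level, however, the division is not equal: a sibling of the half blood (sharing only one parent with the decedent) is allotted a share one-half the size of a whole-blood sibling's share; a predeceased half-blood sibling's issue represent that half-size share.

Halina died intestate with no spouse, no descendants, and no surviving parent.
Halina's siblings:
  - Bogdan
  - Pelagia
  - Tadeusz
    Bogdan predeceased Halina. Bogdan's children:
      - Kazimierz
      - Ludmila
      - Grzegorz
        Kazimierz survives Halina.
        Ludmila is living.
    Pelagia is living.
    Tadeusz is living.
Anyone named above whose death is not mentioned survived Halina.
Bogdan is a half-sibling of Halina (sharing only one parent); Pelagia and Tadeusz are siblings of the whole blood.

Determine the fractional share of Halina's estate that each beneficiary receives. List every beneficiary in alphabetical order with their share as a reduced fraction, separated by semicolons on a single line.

Grzegorz 1/15; Kazimierz 1/15; Ludmila 1/15; Pelagia 2/5; Tadeusz 2/5

No spouse, descendants, or parent survives, so the estate passes to Halina's siblings per stirpes.
Half-blood siblings count for one-half the weight of whole-blood siblings at the initial division.
Dividing 1 in proportion to weights (total weight 5/2): Bogdan (weight 1/2) → 1/5; Pelagia (weight 1) → 2/5; Tadeusz (weight 1) → 2/5.
Bogdan predeceased; the 1/5 allotted to Bogdan's branch passes to Bogdan's issue by representation.
The 1/5 is divided into 3 equal shares of 1/15 among Kazimierz, Ludmila, Grzegorz.
Kazimierz is living and takes 1/15.
Ludmila is living and takes 1/15.
Grzegorz is living and takes 1/15.
Pelagia is living and takes 2/5.
Tadeusz is living and takes 2/5.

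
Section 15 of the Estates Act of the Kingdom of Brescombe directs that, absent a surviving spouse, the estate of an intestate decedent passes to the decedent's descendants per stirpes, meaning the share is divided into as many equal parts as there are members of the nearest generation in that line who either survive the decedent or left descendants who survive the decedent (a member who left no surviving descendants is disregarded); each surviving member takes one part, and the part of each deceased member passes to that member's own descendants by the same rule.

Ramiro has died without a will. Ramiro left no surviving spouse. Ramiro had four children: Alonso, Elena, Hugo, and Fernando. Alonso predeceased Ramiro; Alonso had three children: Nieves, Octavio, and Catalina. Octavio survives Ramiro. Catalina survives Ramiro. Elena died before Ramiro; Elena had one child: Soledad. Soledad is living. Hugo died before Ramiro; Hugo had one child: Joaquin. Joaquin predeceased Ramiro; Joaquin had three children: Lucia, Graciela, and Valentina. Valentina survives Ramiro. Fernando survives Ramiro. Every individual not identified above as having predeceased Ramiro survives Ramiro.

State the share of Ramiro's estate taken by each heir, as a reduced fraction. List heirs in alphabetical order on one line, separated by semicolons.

Catalina 1/12; Fernando 1/4; Graciela 1/12; Lucia 1/12; Nieves 1/12; Octavio 1/12; Soledad 1/4; Valentina 1/12

There is no surviving spouse, so the entire estate passes to Ramiro's descendants per stirpes.
The estate is divided into 4 equal shares of 1/4 among Alonso, Elena, Hugo, Fernando.
Alonso predeceased; the 1/4 allotted to Alonso's branch passes to Alonso's issue by representation.
The 1/4 is divided into 3 equal shares of 1/12 among Nieves, Octavio, Catalina.
Nieves is living and takes 1/12.
Octavio is living and takes 1/12.
Catalina is living and takes 1/12.
Elena predeceased; the 1/4 allotted to Elena's branch passes to Elena's issue by representation.
Soledad is the sole taker at this level and receives the full 1/4.
Hugo predeceased; the 1/4 allotted to Hugo's branch passes to Hugo's issue by representation.
Joaquin's line is the sole branch at this level, so the full 1/4 passes to Joaquin's issue by representation.
The 1/4 is divided into 3 equal shares of 1/12 among Lucia, Graciela, Valentina.
Lucia is living and takes 1/12.
Graciela is living and takes 1/12.
Valentina is living and takes 1/12.
Fernando is living and takes 1/4.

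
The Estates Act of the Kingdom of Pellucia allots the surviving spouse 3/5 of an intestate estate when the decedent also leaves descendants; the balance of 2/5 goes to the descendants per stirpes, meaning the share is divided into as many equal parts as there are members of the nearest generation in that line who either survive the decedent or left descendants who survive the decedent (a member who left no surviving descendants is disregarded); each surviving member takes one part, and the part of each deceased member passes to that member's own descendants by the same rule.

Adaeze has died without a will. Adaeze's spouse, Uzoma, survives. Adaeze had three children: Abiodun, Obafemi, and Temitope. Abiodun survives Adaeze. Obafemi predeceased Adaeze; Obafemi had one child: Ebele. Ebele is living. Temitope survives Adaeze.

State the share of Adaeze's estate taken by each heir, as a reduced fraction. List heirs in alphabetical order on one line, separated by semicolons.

Abiodun 2/15; Ebele 2/15; Temitope 2/15; Uzoma 3/5

Uzoma, as surviving spouse, takes 3/5.
The remaining 2/5 passes to Adaeze's descendants per stirpes.
The 2/5 is divided into 3 equal shares of 2/15 among Abiodun, Obafemi, Temitope.
Abiodun is living and takes 2/15.
Obafemi predeceased; the 2/15 allotted to Obafemi's branch passes to Obafemi's issue by representation.
Ebele is the sole taker at this level and receives the full 2/15.
Temitope is living and takes 2/15.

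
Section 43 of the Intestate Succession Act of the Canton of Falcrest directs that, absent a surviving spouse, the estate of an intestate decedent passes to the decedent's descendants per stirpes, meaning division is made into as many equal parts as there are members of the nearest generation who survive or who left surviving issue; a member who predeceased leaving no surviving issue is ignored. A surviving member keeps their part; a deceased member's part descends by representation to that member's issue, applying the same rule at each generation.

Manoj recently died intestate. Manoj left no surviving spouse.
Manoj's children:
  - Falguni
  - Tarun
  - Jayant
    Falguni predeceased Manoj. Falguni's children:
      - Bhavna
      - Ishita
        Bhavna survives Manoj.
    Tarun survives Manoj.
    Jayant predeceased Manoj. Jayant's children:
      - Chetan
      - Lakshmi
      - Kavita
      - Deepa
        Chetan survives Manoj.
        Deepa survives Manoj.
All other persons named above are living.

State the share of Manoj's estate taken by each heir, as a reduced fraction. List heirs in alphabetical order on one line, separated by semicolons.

Bhavna 1/6; Chetan 1/12; Deepa 1/12; Ishita 1/6; Kavita 1/12; Lakshmi 1/12; Tarun 1/3

There is no surviving spouse, so the entire estate passes to Manoj's descendants per stirpes.
The estate is divided into 3 equal shares of 1/3 among Falguni, Tarun, Jayant.
Falguni predeceased; the 1/3 allotted to Falguni's branch passes to Falguni's issue by representation.
The 1/3 is divided into 2 equal shares of 1/6 among Bhavna, Ishita.
Bhavna is living and takes 1/6.
Ishita is living and takes 1/6.
Tarun is living and takes 1/3.
Jayant predeceased; the 1/3 allotted to Jayant's branch passes to Jayant's issue by representation.
The 1/3 is divided into 4 equal shares of 1/12 among Chetan, Lakshmi, Kavita, Deepa.
Chetan is living and takes 1/12.
Lakshmi is living and takes 1/12.
Kavita is living and takes 1/12.
Deepa is living and takes 1/12.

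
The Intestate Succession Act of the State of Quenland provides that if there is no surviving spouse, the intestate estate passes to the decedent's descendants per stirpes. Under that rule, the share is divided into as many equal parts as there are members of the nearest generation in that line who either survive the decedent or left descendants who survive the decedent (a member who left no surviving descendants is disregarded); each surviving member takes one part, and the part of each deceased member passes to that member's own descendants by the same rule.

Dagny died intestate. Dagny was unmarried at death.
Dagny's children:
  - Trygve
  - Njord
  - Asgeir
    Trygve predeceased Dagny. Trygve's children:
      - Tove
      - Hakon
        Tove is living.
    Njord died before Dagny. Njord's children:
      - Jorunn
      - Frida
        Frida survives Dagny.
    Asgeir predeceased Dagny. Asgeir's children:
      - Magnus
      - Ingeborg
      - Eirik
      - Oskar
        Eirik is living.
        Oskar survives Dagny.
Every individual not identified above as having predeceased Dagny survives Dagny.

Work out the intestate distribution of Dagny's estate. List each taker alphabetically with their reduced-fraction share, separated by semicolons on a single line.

There is no surviving spouse, so the entire estate passes to Dagny's descendants per stirpes.
The estate is divided into 3 equal shares of 1/3 among Trygve, Njord, Asgeir.
Trygve predeceased; the 1/3 allotted to Trygve's branch passes to Trygve's issue by representation.
The 1/3 is divided into 2 equal shares of 1/6 among Tove, Hakon.
Tove is living and takes 1/6.
Hakon is living and takes 1/6.
Njord predeceased; the 1/3 allotted to Njord's branch passes to Njord's issue by representation.
The 1/3 is divided into 2 equal shares of 1/6 among Jorunn, Frida.
Jorunn is living and takes 1/6.
Frida is living and takes 1/6.
Asgeir predeceased; the 1/3 allotted to Asgeir's branch passes to Asgeir's issue by representation.
The 1/3 is divided into 4 equal shares of 1/12 among Magnus, Ingeborg, Eirik, Oskar.
Magnus is living and takes 1/12.
Ingeborg is living and takes 1/12.
Eirik is living and takes 1/12.
Oskar is living and takes 1/12.

Eirik 1/12; Frida 1/6; Hakon 1/6; Ingeborg 1/12; Jorunn 1/6; Magnus 1/12; Oskar 1/12; Tove 1/6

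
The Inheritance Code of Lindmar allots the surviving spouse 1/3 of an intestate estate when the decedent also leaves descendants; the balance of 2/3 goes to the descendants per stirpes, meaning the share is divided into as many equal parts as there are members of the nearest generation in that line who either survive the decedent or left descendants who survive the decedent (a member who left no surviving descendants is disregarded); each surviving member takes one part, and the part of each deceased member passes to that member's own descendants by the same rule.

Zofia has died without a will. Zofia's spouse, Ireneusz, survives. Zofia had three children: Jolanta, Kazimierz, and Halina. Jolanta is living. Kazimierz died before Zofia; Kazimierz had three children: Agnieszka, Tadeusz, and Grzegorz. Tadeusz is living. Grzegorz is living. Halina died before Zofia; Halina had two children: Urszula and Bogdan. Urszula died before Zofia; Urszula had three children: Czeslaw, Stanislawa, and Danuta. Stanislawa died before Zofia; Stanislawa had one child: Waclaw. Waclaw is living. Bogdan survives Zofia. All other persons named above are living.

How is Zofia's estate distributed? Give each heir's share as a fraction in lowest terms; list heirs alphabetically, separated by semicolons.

Agnieszka 2/27; Bogdan 1/9; Czeslaw 1/27; Danuta 1/27; Grzegorz 2/27; Ireneusz 1/3; Jolanta 2/9; Tadeusz 2/27; Waclaw 1/27

Ireneusz, as surviving spouse, takes 1/3.
The remaining 2/3 passes to Zofia's descendants per stirpes.
The 2/3 is divided into 3 equal shares of 2/9 among Jolanta, Kazimierz, Halina.
Jolanta is living and takes 2/9.
Kazimierz predeceased; the 2/9 allotted to Kazimierz's branch passes to Kazimierz's issue by representation.
The 2/9 is divided into 3 equal shares of 2/27 among Agnieszka, Tadeusz, Grzegorz.
Agnieszka is living and takes 2/27.
Tadeusz is living and takes 2/27.
Grzegorz is living and takes 2/27.
Halina predeceased; the 2/9 allotted to Halina's branch passes to Halina's issue by representation.
The 2/9 is divided into 2 equal shares of 1/9 among Urszula, Bogdan.
Urszula predeceased; the 1/9 allotted to Urszula's branch passes to Urszula's issue by representation.
The 1/9 is divided into 3 equal shares of 1/27 among Czeslaw, Stanislawa, Danuta.
Czeslaw is living and takes 1/27.
Stanislawa predeceased; the 1/27 allotted to Stanislawa's branch passes to Stanislawa's issue by representation.
Waclaw is the sole taker at this level and receives the full 1/27.
Danuta is living and takes 1/27.
Bogdan is living and takes 1/9.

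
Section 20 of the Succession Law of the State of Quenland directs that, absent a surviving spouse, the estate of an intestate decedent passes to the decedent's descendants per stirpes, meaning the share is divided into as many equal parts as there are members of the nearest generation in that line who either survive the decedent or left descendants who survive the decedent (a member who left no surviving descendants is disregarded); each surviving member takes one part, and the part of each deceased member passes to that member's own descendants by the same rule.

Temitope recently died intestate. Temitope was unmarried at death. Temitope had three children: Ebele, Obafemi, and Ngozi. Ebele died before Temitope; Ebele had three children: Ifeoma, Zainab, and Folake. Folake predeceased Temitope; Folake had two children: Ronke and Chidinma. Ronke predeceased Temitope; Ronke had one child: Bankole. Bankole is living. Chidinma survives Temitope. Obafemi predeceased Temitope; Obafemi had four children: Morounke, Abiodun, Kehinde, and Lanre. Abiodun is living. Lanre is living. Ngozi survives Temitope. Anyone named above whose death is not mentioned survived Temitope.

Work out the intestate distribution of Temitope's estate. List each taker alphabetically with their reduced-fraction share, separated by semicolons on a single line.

There is no surviving spouse, so the entire estate passes to Temitope's descendants per stirpes.
The estate is divided into 3 equal shares of 1/3 among Ebele, Obafemi, Ngozi.
Ebele predeceased; the 1/3 allotted to Ebele's branch passes to Ebele's issue by representation.
The 1/3 is divided into 3 equal shares of 1/9 among Ifeoma, Zainab, Folake.
Ifeoma is living and takes 1/9.
Zainab is living and takes 1/9.
Folake predeceased; the 1/9 allotted to Folake's branch passes to Folake's issue by representation.
The 1/9 is divided into 2 equal shares of 1/18 among Ronke, Chidinma.
Ronke predeceased; the 1/18 allotted to Ronke's branch passes to Ronke's issue by representation.
Bankole is the sole taker at this level and receives the full 1/18.
Chidinma is living and takes 1/18.
Obafemi predeceased; the 1/3 allotted to Obafemi's branch passes to Obafemi's issue by representation.
The 1/3 is divided into 4 equal shares of 1/12 among Morounke, Abiodun, Kehinde, Lanre.
Morounke is living and takes 1/12.
Abiodun is living and takes 1/12.
Kehinde is living and takes 1/12.
Lanre is living and takes 1/12.
Ngozi is living and takes 1/3.

Abiodun 1/12; Bankole 1/18; Chidinma 1/18; Ifeoma 1/9; Kehinde 1/12; Lanre 1/12; Morounke 1/12; Ngozi 1/3; Zainab 1/9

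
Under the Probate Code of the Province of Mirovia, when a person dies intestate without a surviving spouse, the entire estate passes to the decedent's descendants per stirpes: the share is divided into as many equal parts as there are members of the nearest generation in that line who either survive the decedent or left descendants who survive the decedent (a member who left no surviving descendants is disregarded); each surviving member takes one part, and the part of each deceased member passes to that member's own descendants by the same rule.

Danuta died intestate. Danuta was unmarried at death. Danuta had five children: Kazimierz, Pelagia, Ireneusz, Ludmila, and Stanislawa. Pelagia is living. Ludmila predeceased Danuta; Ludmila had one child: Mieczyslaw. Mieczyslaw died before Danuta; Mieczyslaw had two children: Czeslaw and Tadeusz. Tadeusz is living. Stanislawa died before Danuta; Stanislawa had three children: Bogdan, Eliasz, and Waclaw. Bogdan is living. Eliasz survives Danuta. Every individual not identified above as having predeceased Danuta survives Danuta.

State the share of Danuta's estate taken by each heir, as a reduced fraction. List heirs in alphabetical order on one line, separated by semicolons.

There is no surviving spouse, so the entire estate passes to Danuta's descendants per stirpes.
The estate is divided into 5 equal shares of 1/5 among Kazimierz, Pelagia, Ireneusz, Ludmila, Stanislawa.
Kazimierz is living and takes 1/5.
Pelagia is living and takes 1/5.
Ireneusz is living and takes 1/5.
Ludmila predeceased; the 1/5 allotted to Ludmila's branch passes to Ludmila's issue by representation.
Mieczyslaw's line is the sole branch at this level, so the full 1/5 passes to Mieczyslaw's issue by representation.
The 1/5 is divided into 2 equal shares of 1/10 among Czeslaw, Tadeusz.
Czeslaw is living and takes 1/10.
Tadeusz is living and takes 1/10.
Stanislawa predeceased; the 1/5 allotted to Stanislawa's branch passes to Stanislawa's issue by representation.
The 1/5 is divided into 3 equal shares of 1/15 among Bogdan, Eliasz, Waclaw.
Bogdan is living and takes 1/15.
Eliasz is living and takes 1/15.
Waclaw is living and takes 1/15.

Bogdan 1/15; Czeslaw 1/10; Eliasz 1/15; Ireneusz 1/5; Kazimierz 1/5; Pelagia 1/5; Tadeusz 1/10; Waclaw 1/15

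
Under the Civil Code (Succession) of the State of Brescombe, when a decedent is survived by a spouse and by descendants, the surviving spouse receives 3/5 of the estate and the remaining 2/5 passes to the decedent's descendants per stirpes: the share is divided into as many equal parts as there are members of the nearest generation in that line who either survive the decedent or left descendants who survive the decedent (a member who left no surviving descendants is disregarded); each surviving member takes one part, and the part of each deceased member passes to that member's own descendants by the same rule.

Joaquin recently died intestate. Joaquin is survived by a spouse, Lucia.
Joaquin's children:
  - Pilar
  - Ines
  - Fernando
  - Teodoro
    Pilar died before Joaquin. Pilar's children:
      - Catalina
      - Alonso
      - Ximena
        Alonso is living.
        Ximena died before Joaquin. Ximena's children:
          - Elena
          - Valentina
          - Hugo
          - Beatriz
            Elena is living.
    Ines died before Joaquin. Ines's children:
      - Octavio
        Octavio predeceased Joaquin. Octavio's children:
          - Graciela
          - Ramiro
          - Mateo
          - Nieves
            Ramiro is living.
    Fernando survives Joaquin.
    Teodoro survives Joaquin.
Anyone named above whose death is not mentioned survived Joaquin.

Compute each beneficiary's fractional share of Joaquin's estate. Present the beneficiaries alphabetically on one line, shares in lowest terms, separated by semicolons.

Alonso 1/30; Beatriz 1/120; Catalina 1/30; Elena 1/120; Fernando 1/10; Graciela 1/40; Hugo 1/120; Lucia 3/5; Mateo 1/40; Nieves 1/40; Ramiro 1/40; Teodoro 1/10; Valentina 1/120

Lucia, as surviving spouse, takes 3/5.
The remaining 2/5 passes to Joaquin's descendants per stirpes.
The 2/5 is divided into 4 equal shares of 1/10 among Pilar, Ines, Fernando, Teodoro.
Pilar predeceased; the 1/10 allotted to Pilar's branch passes to Pilar's issue by representation.
The 1/10 is divided into 3 equal shares of 1/30 among Catalina, Alonso, Ximena.
Catalina is living and takes 1/30.
Alonso is living and takes 1/30.
Ximena predeceased; the 1/30 allotted to Ximena's branch passes to Ximena's issue by representation.
The 1/30 is divided into 4 equal shares of 1/120 among Elena, Valentina, Hugo, Beatriz.
Elena is living and takes 1/120.
Valentina is living and takes 1/120.
Hugo is living and takes 1/120.
Beatriz is living and takes 1/120.
Ines predeceased; the 1/10 allotted to Ines's branch passes to Ines's issue by representation.
Octavio's line is the sole branch at this level, so the full 1/10 passes to Octavio's issue by representation.
The 1/10 is divided into 4 equal shares of 1/40 among Graciela, Ramiro, Mateo, Nieves.
Graciela is living and takes 1/40.
Ramiro is living and takes 1/40.
Mateo is living and takes 1/40.
Nieves is living and takes 1/40.
Fernando is living and takes 1/10.
Teodoro is living and takes 1/10.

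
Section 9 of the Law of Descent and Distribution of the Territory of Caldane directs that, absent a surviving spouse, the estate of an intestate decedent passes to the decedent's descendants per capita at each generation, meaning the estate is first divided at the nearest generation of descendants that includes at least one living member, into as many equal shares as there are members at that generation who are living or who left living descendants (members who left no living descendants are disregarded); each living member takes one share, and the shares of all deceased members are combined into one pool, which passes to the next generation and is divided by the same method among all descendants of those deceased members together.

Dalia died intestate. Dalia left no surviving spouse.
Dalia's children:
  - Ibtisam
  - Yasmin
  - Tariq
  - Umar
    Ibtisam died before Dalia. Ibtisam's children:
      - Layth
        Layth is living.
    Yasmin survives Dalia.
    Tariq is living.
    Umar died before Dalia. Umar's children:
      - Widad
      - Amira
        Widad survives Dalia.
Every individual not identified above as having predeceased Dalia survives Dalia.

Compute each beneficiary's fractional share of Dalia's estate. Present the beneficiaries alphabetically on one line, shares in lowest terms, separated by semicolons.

Amira 1/6; Layth 1/6; Tariq 1/4; Widad 1/6; Yasmin 1/4

There is no surviving spouse, so the entire estate passes to Dalia's descendants per capita at each generation.
At generation 1 (Ibtisam, Yasmin, Tariq, Umar) there are 4 shares of (1)/4 = 1/4 each.
Living: Yasmin and Tariq — each takes 1/4.
Deceased: Ibtisam and Umar. Their combined 1/2 is pooled and carried to generation 2.
At generation 2 (Layth, Widad, Amira) there are 3 shares of (1/2)/3 = 1/6 each.
Living: Layth, Widad, and Amira — each takes 1/6.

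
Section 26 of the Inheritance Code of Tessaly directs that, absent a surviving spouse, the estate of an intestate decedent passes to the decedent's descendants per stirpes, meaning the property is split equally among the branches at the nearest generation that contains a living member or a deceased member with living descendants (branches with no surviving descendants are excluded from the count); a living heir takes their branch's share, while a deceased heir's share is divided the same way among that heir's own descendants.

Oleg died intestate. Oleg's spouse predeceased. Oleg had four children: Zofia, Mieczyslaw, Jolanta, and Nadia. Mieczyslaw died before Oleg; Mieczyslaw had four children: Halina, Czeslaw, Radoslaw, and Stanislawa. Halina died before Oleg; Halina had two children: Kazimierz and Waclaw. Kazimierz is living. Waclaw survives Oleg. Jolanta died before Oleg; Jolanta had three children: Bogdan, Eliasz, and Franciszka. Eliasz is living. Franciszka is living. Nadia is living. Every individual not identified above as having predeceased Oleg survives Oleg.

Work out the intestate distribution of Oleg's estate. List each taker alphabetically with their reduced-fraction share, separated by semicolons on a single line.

There is no surviving spouse, so the entire estate passes to Oleg's descendants per stirpes.
The estate is divided into 4 equal shares of 1/4 among Zofia, Mieczyslaw, Jolanta, Nadia.
Zofia is living and takes 1/4.
Mieczyslaw predeceased; the 1/4 allotted to Mieczyslaw's branch passes to Mieczyslaw's issue by representation.
The 1/4 is divided into 4 equal shares of 1/16 among Halina, Czeslaw, Radoslaw, Stanislawa.
Halina predeceased; the 1/16 allotted to Halina's branch passes to Halina's issue by representation.
The 1/16 is divided into 2 equal shares of 1/32 among Kazimierz, Waclaw.
Kazimierz is living and takes 1/32.
Waclaw is living and takes 1/32.
Czeslaw is living and takes 1/16.
Radoslaw is living and takes 1/16.
Stanislawa is living and takes 1/16.
Jolanta predeceased; the 1/4 allotted to Jolanta's branch passes to Jolanta's issue by representation.
The 1/4 is divided into 3 equal shares of 1/12 among Bogdan, Eliasz, Franciszka.
Bogdan is living and takes 1/12.
Eliasz is living and takes 1/12.
Franciszka is living and takes 1/12.
Nadia is living and takes 1/4.

Bogdan 1/12; Czeslaw 1/16; Eliasz 1/12; Franciszka 1/12; Kazimierz 1/32; Nadia 1/4; Radoslaw 1/16; Stanislawa 1/16; Waclaw 1/32; Zofia 1/4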